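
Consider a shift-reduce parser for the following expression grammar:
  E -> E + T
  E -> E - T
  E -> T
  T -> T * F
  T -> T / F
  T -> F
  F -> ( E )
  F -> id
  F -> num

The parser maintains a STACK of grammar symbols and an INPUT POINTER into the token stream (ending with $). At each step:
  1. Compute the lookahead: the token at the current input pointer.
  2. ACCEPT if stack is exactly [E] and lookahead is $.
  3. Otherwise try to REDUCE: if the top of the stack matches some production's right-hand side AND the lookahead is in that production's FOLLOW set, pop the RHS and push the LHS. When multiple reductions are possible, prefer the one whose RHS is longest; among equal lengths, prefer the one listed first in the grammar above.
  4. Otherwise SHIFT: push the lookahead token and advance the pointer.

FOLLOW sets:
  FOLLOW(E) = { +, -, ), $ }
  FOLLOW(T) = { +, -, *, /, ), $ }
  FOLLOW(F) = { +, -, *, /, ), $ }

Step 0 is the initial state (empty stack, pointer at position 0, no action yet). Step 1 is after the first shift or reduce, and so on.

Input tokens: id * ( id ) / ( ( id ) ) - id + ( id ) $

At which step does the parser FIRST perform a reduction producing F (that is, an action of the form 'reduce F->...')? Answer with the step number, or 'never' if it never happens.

Answer: 2

Derivation:
Step 1: shift id. Stack=[id] ptr=1 lookahead=* remaining=[* ( id ) / ( ( id ) ) - id + ( id ) $]
Step 2: reduce F->id. Stack=[F] ptr=1 lookahead=* remaining=[* ( id ) / ( ( id ) ) - id + ( id ) $]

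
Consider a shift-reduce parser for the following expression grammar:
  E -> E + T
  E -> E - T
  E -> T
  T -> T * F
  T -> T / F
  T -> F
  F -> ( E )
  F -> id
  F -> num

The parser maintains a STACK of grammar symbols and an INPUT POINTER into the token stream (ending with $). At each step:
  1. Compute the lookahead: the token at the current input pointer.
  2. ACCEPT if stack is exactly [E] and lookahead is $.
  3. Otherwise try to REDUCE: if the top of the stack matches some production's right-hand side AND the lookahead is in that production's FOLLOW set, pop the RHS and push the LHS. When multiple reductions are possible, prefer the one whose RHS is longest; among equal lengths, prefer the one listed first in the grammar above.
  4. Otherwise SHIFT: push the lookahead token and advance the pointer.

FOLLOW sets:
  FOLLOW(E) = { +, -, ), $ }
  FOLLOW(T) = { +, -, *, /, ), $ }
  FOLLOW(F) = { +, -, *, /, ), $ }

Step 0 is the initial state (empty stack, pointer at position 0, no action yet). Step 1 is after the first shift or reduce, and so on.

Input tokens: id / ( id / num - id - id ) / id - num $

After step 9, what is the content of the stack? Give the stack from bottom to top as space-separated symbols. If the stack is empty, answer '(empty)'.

Answer: T / ( T /

Derivation:
Step 1: shift id. Stack=[id] ptr=1 lookahead=/ remaining=[/ ( id / num - id - id ) / id - num $]
Step 2: reduce F->id. Stack=[F] ptr=1 lookahead=/ remaining=[/ ( id / num - id - id ) / id - num $]
Step 3: reduce T->F. Stack=[T] ptr=1 lookahead=/ remaining=[/ ( id / num - id - id ) / id - num $]
Step 4: shift /. Stack=[T /] ptr=2 lookahead=( remaining=[( id / num - id - id ) / id - num $]
Step 5: shift (. Stack=[T / (] ptr=3 lookahead=id remaining=[id / num - id - id ) / id - num $]
Step 6: shift id. Stack=[T / ( id] ptr=4 lookahead=/ remaining=[/ num - id - id ) / id - num $]
Step 7: reduce F->id. Stack=[T / ( F] ptr=4 lookahead=/ remaining=[/ num - id - id ) / id - num $]
Step 8: reduce T->F. Stack=[T / ( T] ptr=4 lookahead=/ remaining=[/ num - id - id ) / id - num $]
Step 9: shift /. Stack=[T / ( T /] ptr=5 lookahead=num remaining=[num - id - id ) / id - num $]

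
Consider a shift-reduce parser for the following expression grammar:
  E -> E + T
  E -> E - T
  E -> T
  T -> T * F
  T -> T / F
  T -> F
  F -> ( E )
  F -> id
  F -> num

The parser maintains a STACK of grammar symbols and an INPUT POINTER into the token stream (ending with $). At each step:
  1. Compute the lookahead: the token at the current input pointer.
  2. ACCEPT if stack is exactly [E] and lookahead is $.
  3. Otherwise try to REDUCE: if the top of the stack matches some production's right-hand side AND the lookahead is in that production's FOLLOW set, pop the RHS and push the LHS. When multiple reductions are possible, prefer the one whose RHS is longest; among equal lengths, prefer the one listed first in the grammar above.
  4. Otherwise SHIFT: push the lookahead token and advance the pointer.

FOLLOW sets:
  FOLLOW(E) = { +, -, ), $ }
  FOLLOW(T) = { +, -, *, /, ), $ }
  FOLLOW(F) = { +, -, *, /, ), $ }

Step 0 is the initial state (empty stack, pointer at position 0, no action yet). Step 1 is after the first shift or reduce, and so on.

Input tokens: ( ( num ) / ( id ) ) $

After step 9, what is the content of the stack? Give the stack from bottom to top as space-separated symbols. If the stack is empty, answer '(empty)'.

Answer: ( T

Derivation:
Step 1: shift (. Stack=[(] ptr=1 lookahead=( remaining=[( num ) / ( id ) ) $]
Step 2: shift (. Stack=[( (] ptr=2 lookahead=num remaining=[num ) / ( id ) ) $]
Step 3: shift num. Stack=[( ( num] ptr=3 lookahead=) remaining=[) / ( id ) ) $]
Step 4: reduce F->num. Stack=[( ( F] ptr=3 lookahead=) remaining=[) / ( id ) ) $]
Step 5: reduce T->F. Stack=[( ( T] ptr=3 lookahead=) remaining=[) / ( id ) ) $]
Step 6: reduce E->T. Stack=[( ( E] ptr=3 lookahead=) remaining=[) / ( id ) ) $]
Step 7: shift ). Stack=[( ( E )] ptr=4 lookahead=/ remaining=[/ ( id ) ) $]
Step 8: reduce F->( E ). Stack=[( F] ptr=4 lookahead=/ remaining=[/ ( id ) ) $]
Step 9: reduce T->F. Stack=[( T] ptr=4 lookahead=/ remaining=[/ ( id ) ) $]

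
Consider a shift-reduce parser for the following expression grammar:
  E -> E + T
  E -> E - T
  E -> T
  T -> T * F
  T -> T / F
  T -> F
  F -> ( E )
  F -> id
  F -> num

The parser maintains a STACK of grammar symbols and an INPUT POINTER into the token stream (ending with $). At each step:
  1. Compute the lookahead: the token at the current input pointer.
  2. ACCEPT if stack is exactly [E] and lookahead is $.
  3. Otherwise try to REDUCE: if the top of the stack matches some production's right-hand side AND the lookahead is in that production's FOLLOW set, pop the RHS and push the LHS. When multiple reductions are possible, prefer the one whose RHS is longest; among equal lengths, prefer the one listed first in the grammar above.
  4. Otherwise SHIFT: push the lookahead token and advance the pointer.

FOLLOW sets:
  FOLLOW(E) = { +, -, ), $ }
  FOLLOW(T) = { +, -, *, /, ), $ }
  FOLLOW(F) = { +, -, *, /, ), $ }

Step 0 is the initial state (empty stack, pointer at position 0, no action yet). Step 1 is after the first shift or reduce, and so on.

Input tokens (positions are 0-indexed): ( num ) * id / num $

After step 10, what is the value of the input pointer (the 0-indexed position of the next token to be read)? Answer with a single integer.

Step 1: shift (. Stack=[(] ptr=1 lookahead=num remaining=[num ) * id / num $]
Step 2: shift num. Stack=[( num] ptr=2 lookahead=) remaining=[) * id / num $]
Step 3: reduce F->num. Stack=[( F] ptr=2 lookahead=) remaining=[) * id / num $]
Step 4: reduce T->F. Stack=[( T] ptr=2 lookahead=) remaining=[) * id / num $]
Step 5: reduce E->T. Stack=[( E] ptr=2 lookahead=) remaining=[) * id / num $]
Step 6: shift ). Stack=[( E )] ptr=3 lookahead=* remaining=[* id / num $]
Step 7: reduce F->( E ). Stack=[F] ptr=3 lookahead=* remaining=[* id / num $]
Step 8: reduce T->F. Stack=[T] ptr=3 lookahead=* remaining=[* id / num $]
Step 9: shift *. Stack=[T *] ptr=4 lookahead=id remaining=[id / num $]
Step 10: shift id. Stack=[T * id] ptr=5 lookahead=/ remaining=[/ num $]

Answer: 5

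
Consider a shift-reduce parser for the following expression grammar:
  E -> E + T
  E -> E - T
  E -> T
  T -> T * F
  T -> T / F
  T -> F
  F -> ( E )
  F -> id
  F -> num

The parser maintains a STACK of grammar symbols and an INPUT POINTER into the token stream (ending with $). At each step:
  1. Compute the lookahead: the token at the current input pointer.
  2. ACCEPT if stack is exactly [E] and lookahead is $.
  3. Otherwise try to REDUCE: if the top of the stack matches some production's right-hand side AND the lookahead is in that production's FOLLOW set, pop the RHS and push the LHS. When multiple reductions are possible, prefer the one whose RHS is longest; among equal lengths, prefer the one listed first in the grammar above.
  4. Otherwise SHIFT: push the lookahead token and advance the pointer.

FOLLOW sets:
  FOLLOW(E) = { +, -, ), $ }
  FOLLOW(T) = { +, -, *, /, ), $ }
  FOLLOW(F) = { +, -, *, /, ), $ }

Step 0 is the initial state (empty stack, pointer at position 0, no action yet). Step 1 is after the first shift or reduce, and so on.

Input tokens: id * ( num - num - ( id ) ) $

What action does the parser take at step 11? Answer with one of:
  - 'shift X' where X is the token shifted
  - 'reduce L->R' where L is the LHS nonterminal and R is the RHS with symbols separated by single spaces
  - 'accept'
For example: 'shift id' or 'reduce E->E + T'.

Answer: shift num

Derivation:
Step 1: shift id. Stack=[id] ptr=1 lookahead=* remaining=[* ( num - num - ( id ) ) $]
Step 2: reduce F->id. Stack=[F] ptr=1 lookahead=* remaining=[* ( num - num - ( id ) ) $]
Step 3: reduce T->F. Stack=[T] ptr=1 lookahead=* remaining=[* ( num - num - ( id ) ) $]
Step 4: shift *. Stack=[T *] ptr=2 lookahead=( remaining=[( num - num - ( id ) ) $]
Step 5: shift (. Stack=[T * (] ptr=3 lookahead=num remaining=[num - num - ( id ) ) $]
Step 6: shift num. Stack=[T * ( num] ptr=4 lookahead=- remaining=[- num - ( id ) ) $]
Step 7: reduce F->num. Stack=[T * ( F] ptr=4 lookahead=- remaining=[- num - ( id ) ) $]
Step 8: reduce T->F. Stack=[T * ( T] ptr=4 lookahead=- remaining=[- num - ( id ) ) $]
Step 9: reduce E->T. Stack=[T * ( E] ptr=4 lookahead=- remaining=[- num - ( id ) ) $]
Step 10: shift -. Stack=[T * ( E -] ptr=5 lookahead=num remaining=[num - ( id ) ) $]
Step 11: shift num. Stack=[T * ( E - num] ptr=6 lookahead=- remaining=[- ( id ) ) $]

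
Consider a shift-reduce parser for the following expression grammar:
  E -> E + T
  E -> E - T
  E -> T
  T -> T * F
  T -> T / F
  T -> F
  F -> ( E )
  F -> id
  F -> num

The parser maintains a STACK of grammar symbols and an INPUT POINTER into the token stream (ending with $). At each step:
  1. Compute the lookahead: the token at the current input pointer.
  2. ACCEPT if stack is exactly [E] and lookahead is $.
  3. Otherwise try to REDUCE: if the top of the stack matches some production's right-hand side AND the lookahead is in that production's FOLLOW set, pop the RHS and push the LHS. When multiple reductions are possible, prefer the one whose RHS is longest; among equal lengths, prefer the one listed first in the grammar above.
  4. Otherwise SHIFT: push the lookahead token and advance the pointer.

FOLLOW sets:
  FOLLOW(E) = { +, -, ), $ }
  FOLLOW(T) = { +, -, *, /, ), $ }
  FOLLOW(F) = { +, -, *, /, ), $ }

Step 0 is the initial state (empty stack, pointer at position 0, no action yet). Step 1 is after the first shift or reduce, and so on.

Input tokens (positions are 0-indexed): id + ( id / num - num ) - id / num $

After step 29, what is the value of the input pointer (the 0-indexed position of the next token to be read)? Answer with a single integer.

Step 1: shift id. Stack=[id] ptr=1 lookahead=+ remaining=[+ ( id / num - num ) - id / num $]
Step 2: reduce F->id. Stack=[F] ptr=1 lookahead=+ remaining=[+ ( id / num - num ) - id / num $]
Step 3: reduce T->F. Stack=[T] ptr=1 lookahead=+ remaining=[+ ( id / num - num ) - id / num $]
Step 4: reduce E->T. Stack=[E] ptr=1 lookahead=+ remaining=[+ ( id / num - num ) - id / num $]
Step 5: shift +. Stack=[E +] ptr=2 lookahead=( remaining=[( id / num - num ) - id / num $]
Step 6: shift (. Stack=[E + (] ptr=3 lookahead=id remaining=[id / num - num ) - id / num $]
Step 7: shift id. Stack=[E + ( id] ptr=4 lookahead=/ remaining=[/ num - num ) - id / num $]
Step 8: reduce F->id. Stack=[E + ( F] ptr=4 lookahead=/ remaining=[/ num - num ) - id / num $]
Step 9: reduce T->F. Stack=[E + ( T] ptr=4 lookahead=/ remaining=[/ num - num ) - id / num $]
Step 10: shift /. Stack=[E + ( T /] ptr=5 lookahead=num remaining=[num - num ) - id / num $]
Step 11: shift num. Stack=[E + ( T / num] ptr=6 lookahead=- remaining=[- num ) - id / num $]
Step 12: reduce F->num. Stack=[E + ( T / F] ptr=6 lookahead=- remaining=[- num ) - id / num $]
Step 13: reduce T->T / F. Stack=[E + ( T] ptr=6 lookahead=- remaining=[- num ) - id / num $]
Step 14: reduce E->T. Stack=[E + ( E] ptr=6 lookahead=- remaining=[- num ) - id / num $]
Step 15: shift -. Stack=[E + ( E -] ptr=7 lookahead=num remaining=[num ) - id / num $]
Step 16: shift num. Stack=[E + ( E - num] ptr=8 lookahead=) remaining=[) - id / num $]
Step 17: reduce F->num. Stack=[E + ( E - F] ptr=8 lookahead=) remaining=[) - id / num $]
Step 18: reduce T->F. Stack=[E + ( E - T] ptr=8 lookahead=) remaining=[) - id / num $]
Step 19: reduce E->E - T. Stack=[E + ( E] ptr=8 lookahead=) remaining=[) - id / num $]
Step 20: shift ). Stack=[E + ( E )] ptr=9 lookahead=- remaining=[- id / num $]
Step 21: reduce F->( E ). Stack=[E + F] ptr=9 lookahead=- remaining=[- id / num $]
Step 22: reduce T->F. Stack=[E + T] ptr=9 lookahead=- remaining=[- id / num $]
Step 23: reduce E->E + T. Stack=[E] ptr=9 lookahead=- remaining=[- id / num $]
Step 24: shift -. Stack=[E -] ptr=10 lookahead=id remaining=[id / num $]
Step 25: shift id. Stack=[E - id] ptr=11 lookahead=/ remaining=[/ num $]
Step 26: reduce F->id. Stack=[E - F] ptr=11 lookahead=/ remaining=[/ num $]
Step 27: reduce T->F. Stack=[E - T] ptr=11 lookahead=/ remaining=[/ num $]
Step 28: shift /. Stack=[E - T /] ptr=12 lookahead=num remaining=[num $]
Step 29: shift num. Stack=[E - T / num] ptr=13 lookahead=$ remaining=[$]

Answer: 13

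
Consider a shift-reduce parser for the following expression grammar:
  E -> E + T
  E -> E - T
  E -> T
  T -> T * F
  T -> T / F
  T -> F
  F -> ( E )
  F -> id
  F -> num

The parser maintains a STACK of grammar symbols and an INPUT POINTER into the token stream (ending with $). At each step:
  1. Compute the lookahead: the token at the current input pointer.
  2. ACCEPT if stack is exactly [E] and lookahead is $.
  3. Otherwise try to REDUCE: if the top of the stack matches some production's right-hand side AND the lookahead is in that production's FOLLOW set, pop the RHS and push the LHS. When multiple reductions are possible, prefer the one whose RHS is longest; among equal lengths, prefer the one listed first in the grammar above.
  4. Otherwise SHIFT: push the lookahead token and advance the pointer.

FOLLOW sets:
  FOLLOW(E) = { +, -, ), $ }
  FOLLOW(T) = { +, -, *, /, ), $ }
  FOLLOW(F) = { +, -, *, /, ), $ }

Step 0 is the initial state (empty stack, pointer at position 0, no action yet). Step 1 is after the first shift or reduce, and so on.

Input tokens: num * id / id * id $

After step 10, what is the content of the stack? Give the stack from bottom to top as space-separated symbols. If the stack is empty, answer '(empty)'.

Step 1: shift num. Stack=[num] ptr=1 lookahead=* remaining=[* id / id * id $]
Step 2: reduce F->num. Stack=[F] ptr=1 lookahead=* remaining=[* id / id * id $]
Step 3: reduce T->F. Stack=[T] ptr=1 lookahead=* remaining=[* id / id * id $]
Step 4: shift *. Stack=[T *] ptr=2 lookahead=id remaining=[id / id * id $]
Step 5: shift id. Stack=[T * id] ptr=3 lookahead=/ remaining=[/ id * id $]
Step 6: reduce F->id. Stack=[T * F] ptr=3 lookahead=/ remaining=[/ id * id $]
Step 7: reduce T->T * F. Stack=[T] ptr=3 lookahead=/ remaining=[/ id * id $]
Step 8: shift /. Stack=[T /] ptr=4 lookahead=id remaining=[id * id $]
Step 9: shift id. Stack=[T / id] ptr=5 lookahead=* remaining=[* id $]
Step 10: reduce F->id. Stack=[T / F] ptr=5 lookahead=* remaining=[* id $]

Answer: T / F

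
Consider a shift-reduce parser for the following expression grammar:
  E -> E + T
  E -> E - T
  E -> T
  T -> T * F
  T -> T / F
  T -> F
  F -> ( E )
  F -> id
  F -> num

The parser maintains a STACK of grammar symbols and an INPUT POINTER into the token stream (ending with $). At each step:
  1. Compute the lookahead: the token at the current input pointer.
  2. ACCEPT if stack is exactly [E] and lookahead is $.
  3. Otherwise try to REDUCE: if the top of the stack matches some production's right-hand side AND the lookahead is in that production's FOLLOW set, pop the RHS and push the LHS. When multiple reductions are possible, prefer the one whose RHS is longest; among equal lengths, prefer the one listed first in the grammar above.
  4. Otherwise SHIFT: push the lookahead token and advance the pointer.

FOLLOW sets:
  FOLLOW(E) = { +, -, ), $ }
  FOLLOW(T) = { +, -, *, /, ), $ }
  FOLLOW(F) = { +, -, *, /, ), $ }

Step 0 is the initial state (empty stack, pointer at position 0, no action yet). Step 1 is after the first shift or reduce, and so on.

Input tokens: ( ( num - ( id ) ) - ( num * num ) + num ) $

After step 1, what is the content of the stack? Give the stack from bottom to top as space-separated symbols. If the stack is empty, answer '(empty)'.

Answer: (

Derivation:
Step 1: shift (. Stack=[(] ptr=1 lookahead=( remaining=[( num - ( id ) ) - ( num * num ) + num ) $]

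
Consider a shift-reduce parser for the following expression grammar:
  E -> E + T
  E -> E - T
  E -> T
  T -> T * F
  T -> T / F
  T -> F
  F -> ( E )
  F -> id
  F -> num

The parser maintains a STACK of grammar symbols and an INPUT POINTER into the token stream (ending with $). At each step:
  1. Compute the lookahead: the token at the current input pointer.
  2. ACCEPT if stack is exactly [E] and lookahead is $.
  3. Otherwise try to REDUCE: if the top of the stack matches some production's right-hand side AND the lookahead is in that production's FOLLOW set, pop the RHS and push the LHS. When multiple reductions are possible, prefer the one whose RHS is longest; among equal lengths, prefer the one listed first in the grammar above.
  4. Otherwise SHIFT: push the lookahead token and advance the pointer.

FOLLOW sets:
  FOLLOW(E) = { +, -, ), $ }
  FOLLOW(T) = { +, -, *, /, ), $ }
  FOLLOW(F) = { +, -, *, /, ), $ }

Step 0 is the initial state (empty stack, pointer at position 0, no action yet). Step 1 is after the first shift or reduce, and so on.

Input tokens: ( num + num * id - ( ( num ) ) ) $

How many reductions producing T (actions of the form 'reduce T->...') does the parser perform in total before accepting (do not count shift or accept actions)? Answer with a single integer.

Answer: 7

Derivation:
Step 1: shift (. Stack=[(] ptr=1 lookahead=num remaining=[num + num * id - ( ( num ) ) ) $]
Step 2: shift num. Stack=[( num] ptr=2 lookahead=+ remaining=[+ num * id - ( ( num ) ) ) $]
Step 3: reduce F->num. Stack=[( F] ptr=2 lookahead=+ remaining=[+ num * id - ( ( num ) ) ) $]
Step 4: reduce T->F. Stack=[( T] ptr=2 lookahead=+ remaining=[+ num * id - ( ( num ) ) ) $]
Step 5: reduce E->T. Stack=[( E] ptr=2 lookahead=+ remaining=[+ num * id - ( ( num ) ) ) $]
Step 6: shift +. Stack=[( E +] ptr=3 lookahead=num remaining=[num * id - ( ( num ) ) ) $]
Step 7: shift num. Stack=[( E + num] ptr=4 lookahead=* remaining=[* id - ( ( num ) ) ) $]
Step 8: reduce F->num. Stack=[( E + F] ptr=4 lookahead=* remaining=[* id - ( ( num ) ) ) $]
Step 9: reduce T->F. Stack=[( E + T] ptr=4 lookahead=* remaining=[* id - ( ( num ) ) ) $]
Step 10: shift *. Stack=[( E + T *] ptr=5 lookahead=id remaining=[id - ( ( num ) ) ) $]
Step 11: shift id. Stack=[( E + T * id] ptr=6 lookahead=- remaining=[- ( ( num ) ) ) $]
Step 12: reduce F->id. Stack=[( E + T * F] ptr=6 lookahead=- remaining=[- ( ( num ) ) ) $]
Step 13: reduce T->T * F. Stack=[( E + T] ptr=6 lookahead=- remaining=[- ( ( num ) ) ) $]
Step 14: reduce E->E + T. Stack=[( E] ptr=6 lookahead=- remaining=[- ( ( num ) ) ) $]
Step 15: shift -. Stack=[( E -] ptr=7 lookahead=( remaining=[( ( num ) ) ) $]
Step 16: shift (. Stack=[( E - (] ptr=8 lookahead=( remaining=[( num ) ) ) $]
Step 17: shift (. Stack=[( E - ( (] ptr=9 lookahead=num remaining=[num ) ) ) $]
Step 18: shift num. Stack=[( E - ( ( num] ptr=10 lookahead=) remaining=[) ) ) $]
Step 19: reduce F->num. Stack=[( E - ( ( F] ptr=10 lookahead=) remaining=[) ) ) $]
Step 20: reduce T->F. Stack=[( E - ( ( T] ptr=10 lookahead=) remaining=[) ) ) $]
Step 21: reduce E->T. Stack=[( E - ( ( E] ptr=10 lookahead=) remaining=[) ) ) $]
Step 22: shift ). Stack=[( E - ( ( E )] ptr=11 lookahead=) remaining=[) ) $]
Step 23: reduce F->( E ). Stack=[( E - ( F] ptr=11 lookahead=) remaining=[) ) $]
Step 24: reduce T->F. Stack=[( E - ( T] ptr=11 lookahead=) remaining=[) ) $]
Step 25: reduce E->T. Stack=[( E - ( E] ptr=11 lookahead=) remaining=[) ) $]
Step 26: shift ). Stack=[( E - ( E )] ptr=12 lookahead=) remaining=[) $]
Step 27: reduce F->( E ). Stack=[( E - F] ptr=12 lookahead=) remaining=[) $]
Step 28: reduce T->F. Stack=[( E - T] ptr=12 lookahead=) remaining=[) $]
Step 29: reduce E->E - T. Stack=[( E] ptr=12 lookahead=) remaining=[) $]
Step 30: shift ). Stack=[( E )] ptr=13 lookahead=$ remaining=[$]
Step 31: reduce F->( E ). Stack=[F] ptr=13 lookahead=$ remaining=[$]
Step 32: reduce T->F. Stack=[T] ptr=13 lookahead=$ remaining=[$]
Step 33: reduce E->T. Stack=[E] ptr=13 lookahead=$ remaining=[$]
Step 34: accept. Stack=[E] ptr=13 lookahead=$ remaining=[$]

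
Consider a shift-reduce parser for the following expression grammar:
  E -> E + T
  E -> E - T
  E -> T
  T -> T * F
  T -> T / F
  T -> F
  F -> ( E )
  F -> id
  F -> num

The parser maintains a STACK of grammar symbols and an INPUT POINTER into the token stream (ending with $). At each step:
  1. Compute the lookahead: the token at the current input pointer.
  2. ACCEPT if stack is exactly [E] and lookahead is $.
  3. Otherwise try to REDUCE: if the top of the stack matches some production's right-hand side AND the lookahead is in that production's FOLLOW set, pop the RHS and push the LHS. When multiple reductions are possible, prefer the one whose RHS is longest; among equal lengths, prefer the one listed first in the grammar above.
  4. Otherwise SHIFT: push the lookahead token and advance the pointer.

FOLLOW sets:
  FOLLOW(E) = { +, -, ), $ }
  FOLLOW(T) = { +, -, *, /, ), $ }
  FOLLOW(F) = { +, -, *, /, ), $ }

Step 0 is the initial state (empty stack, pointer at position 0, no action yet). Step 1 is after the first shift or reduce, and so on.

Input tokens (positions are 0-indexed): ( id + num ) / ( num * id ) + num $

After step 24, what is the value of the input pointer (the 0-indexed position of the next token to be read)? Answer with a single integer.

Answer: 11

Derivation:
Step 1: shift (. Stack=[(] ptr=1 lookahead=id remaining=[id + num ) / ( num * id ) + num $]
Step 2: shift id. Stack=[( id] ptr=2 lookahead=+ remaining=[+ num ) / ( num * id ) + num $]
Step 3: reduce F->id. Stack=[( F] ptr=2 lookahead=+ remaining=[+ num ) / ( num * id ) + num $]
Step 4: reduce T->F. Stack=[( T] ptr=2 lookahead=+ remaining=[+ num ) / ( num * id ) + num $]
Step 5: reduce E->T. Stack=[( E] ptr=2 lookahead=+ remaining=[+ num ) / ( num * id ) + num $]
Step 6: shift +. Stack=[( E +] ptr=3 lookahead=num remaining=[num ) / ( num * id ) + num $]
Step 7: shift num. Stack=[( E + num] ptr=4 lookahead=) remaining=[) / ( num * id ) + num $]
Step 8: reduce F->num. Stack=[( E + F] ptr=4 lookahead=) remaining=[) / ( num * id ) + num $]
Step 9: reduce T->F. Stack=[( E + T] ptr=4 lookahead=) remaining=[) / ( num * id ) + num $]
Step 10: reduce E->E + T. Stack=[( E] ptr=4 lookahead=) remaining=[) / ( num * id ) + num $]
Step 11: shift ). Stack=[( E )] ptr=5 lookahead=/ remaining=[/ ( num * id ) + num $]
Step 12: reduce F->( E ). Stack=[F] ptr=5 lookahead=/ remaining=[/ ( num * id ) + num $]
Step 13: reduce T->F. Stack=[T] ptr=5 lookahead=/ remaining=[/ ( num * id ) + num $]
Step 14: shift /. Stack=[T /] ptr=6 lookahead=( remaining=[( num * id ) + num $]
Step 15: shift (. Stack=[T / (] ptr=7 lookahead=num remaining=[num * id ) + num $]
Step 16: shift num. Stack=[T / ( num] ptr=8 lookahead=* remaining=[* id ) + num $]
Step 17: reduce F->num. Stack=[T / ( F] ptr=8 lookahead=* remaining=[* id ) + num $]
Step 18: reduce T->F. Stack=[T / ( T] ptr=8 lookahead=* remaining=[* id ) + num $]
Step 19: shift *. Stack=[T / ( T *] ptr=9 lookahead=id remaining=[id ) + num $]
Step 20: shift id. Stack=[T / ( T * id] ptr=10 lookahead=) remaining=[) + num $]
Step 21: reduce F->id. Stack=[T / ( T * F] ptr=10 lookahead=) remaining=[) + num $]
Step 22: reduce T->T * F. Stack=[T / ( T] ptr=10 lookahead=) remaining=[) + num $]
Step 23: reduce E->T. Stack=[T / ( E] ptr=10 lookahead=) remaining=[) + num $]
Step 24: shift ). Stack=[T / ( E )] ptr=11 lookahead=+ remaining=[+ num $]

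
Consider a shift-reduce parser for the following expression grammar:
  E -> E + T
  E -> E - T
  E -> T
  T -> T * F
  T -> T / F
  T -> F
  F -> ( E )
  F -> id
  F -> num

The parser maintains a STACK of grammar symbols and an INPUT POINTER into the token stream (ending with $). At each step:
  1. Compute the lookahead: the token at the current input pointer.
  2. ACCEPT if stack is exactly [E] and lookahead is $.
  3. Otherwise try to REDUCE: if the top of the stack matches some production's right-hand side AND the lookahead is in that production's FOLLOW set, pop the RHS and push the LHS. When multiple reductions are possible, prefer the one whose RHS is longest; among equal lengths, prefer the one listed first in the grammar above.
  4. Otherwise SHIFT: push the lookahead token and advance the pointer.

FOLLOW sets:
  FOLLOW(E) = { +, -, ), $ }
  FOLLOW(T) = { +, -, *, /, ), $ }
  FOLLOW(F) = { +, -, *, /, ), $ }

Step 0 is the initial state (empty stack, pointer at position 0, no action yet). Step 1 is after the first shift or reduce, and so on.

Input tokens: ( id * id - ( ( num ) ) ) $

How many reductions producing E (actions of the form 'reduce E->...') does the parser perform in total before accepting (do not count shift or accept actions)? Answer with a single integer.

Step 1: shift (. Stack=[(] ptr=1 lookahead=id remaining=[id * id - ( ( num ) ) ) $]
Step 2: shift id. Stack=[( id] ptr=2 lookahead=* remaining=[* id - ( ( num ) ) ) $]
Step 3: reduce F->id. Stack=[( F] ptr=2 lookahead=* remaining=[* id - ( ( num ) ) ) $]
Step 4: reduce T->F. Stack=[( T] ptr=2 lookahead=* remaining=[* id - ( ( num ) ) ) $]
Step 5: shift *. Stack=[( T *] ptr=3 lookahead=id remaining=[id - ( ( num ) ) ) $]
Step 6: shift id. Stack=[( T * id] ptr=4 lookahead=- remaining=[- ( ( num ) ) ) $]
Step 7: reduce F->id. Stack=[( T * F] ptr=4 lookahead=- remaining=[- ( ( num ) ) ) $]
Step 8: reduce T->T * F. Stack=[( T] ptr=4 lookahead=- remaining=[- ( ( num ) ) ) $]
Step 9: reduce E->T. Stack=[( E] ptr=4 lookahead=- remaining=[- ( ( num ) ) ) $]
Step 10: shift -. Stack=[( E -] ptr=5 lookahead=( remaining=[( ( num ) ) ) $]
Step 11: shift (. Stack=[( E - (] ptr=6 lookahead=( remaining=[( num ) ) ) $]
Step 12: shift (. Stack=[( E - ( (] ptr=7 lookahead=num remaining=[num ) ) ) $]
Step 13: shift num. Stack=[( E - ( ( num] ptr=8 lookahead=) remaining=[) ) ) $]
Step 14: reduce F->num. Stack=[( E - ( ( F] ptr=8 lookahead=) remaining=[) ) ) $]
Step 15: reduce T->F. Stack=[( E - ( ( T] ptr=8 lookahead=) remaining=[) ) ) $]
Step 16: reduce E->T. Stack=[( E - ( ( E] ptr=8 lookahead=) remaining=[) ) ) $]
Step 17: shift ). Stack=[( E - ( ( E )] ptr=9 lookahead=) remaining=[) ) $]
Step 18: reduce F->( E ). Stack=[( E - ( F] ptr=9 lookahead=) remaining=[) ) $]
Step 19: reduce T->F. Stack=[( E - ( T] ptr=9 lookahead=) remaining=[) ) $]
Step 20: reduce E->T. Stack=[( E - ( E] ptr=9 lookahead=) remaining=[) ) $]
Step 21: shift ). Stack=[( E - ( E )] ptr=10 lookahead=) remaining=[) $]
Step 22: reduce F->( E ). Stack=[( E - F] ptr=10 lookahead=) remaining=[) $]
Step 23: reduce T->F. Stack=[( E - T] ptr=10 lookahead=) remaining=[) $]
Step 24: reduce E->E - T. Stack=[( E] ptr=10 lookahead=) remaining=[) $]
Step 25: shift ). Stack=[( E )] ptr=11 lookahead=$ remaining=[$]
Step 26: reduce F->( E ). Stack=[F] ptr=11 lookahead=$ remaining=[$]
Step 27: reduce T->F. Stack=[T] ptr=11 lookahead=$ remaining=[$]
Step 28: reduce E->T. Stack=[E] ptr=11 lookahead=$ remaining=[$]
Step 29: accept. Stack=[E] ptr=11 lookahead=$ remaining=[$]

Answer: 5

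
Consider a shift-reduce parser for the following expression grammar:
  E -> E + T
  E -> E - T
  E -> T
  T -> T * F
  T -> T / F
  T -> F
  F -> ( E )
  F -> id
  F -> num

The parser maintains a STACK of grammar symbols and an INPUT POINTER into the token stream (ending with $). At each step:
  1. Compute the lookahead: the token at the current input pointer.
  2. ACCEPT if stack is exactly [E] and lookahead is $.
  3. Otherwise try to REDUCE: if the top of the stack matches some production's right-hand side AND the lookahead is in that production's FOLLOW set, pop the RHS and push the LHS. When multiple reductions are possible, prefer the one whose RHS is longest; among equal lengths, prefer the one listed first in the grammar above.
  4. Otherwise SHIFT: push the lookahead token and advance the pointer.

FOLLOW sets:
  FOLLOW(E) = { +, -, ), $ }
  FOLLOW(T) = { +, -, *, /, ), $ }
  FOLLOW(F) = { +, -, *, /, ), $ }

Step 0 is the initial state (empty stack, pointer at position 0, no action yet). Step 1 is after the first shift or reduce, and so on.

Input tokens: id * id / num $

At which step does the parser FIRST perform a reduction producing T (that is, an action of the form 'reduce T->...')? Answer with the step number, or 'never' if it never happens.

Answer: 3

Derivation:
Step 1: shift id. Stack=[id] ptr=1 lookahead=* remaining=[* id / num $]
Step 2: reduce F->id. Stack=[F] ptr=1 lookahead=* remaining=[* id / num $]
Step 3: reduce T->F. Stack=[T] ptr=1 lookahead=* remaining=[* id / num $]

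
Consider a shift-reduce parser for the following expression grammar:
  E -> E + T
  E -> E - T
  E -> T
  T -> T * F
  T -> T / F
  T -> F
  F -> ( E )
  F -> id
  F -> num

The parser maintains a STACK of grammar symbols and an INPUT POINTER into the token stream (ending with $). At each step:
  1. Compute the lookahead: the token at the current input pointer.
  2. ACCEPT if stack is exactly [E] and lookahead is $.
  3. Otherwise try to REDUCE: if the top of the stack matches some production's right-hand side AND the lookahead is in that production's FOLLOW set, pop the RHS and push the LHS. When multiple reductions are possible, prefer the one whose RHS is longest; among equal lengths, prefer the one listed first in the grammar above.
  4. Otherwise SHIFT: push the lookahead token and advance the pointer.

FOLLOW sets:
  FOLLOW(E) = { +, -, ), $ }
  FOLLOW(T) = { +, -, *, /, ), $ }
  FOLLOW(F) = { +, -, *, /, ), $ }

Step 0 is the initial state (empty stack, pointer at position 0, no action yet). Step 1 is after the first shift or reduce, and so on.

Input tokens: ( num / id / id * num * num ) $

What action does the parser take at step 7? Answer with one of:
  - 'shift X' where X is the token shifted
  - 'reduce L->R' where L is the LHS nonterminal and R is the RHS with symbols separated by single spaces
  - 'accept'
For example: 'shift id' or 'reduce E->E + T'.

Answer: reduce F->id

Derivation:
Step 1: shift (. Stack=[(] ptr=1 lookahead=num remaining=[num / id / id * num * num ) $]
Step 2: shift num. Stack=[( num] ptr=2 lookahead=/ remaining=[/ id / id * num * num ) $]
Step 3: reduce F->num. Stack=[( F] ptr=2 lookahead=/ remaining=[/ id / id * num * num ) $]
Step 4: reduce T->F. Stack=[( T] ptr=2 lookahead=/ remaining=[/ id / id * num * num ) $]
Step 5: shift /. Stack=[( T /] ptr=3 lookahead=id remaining=[id / id * num * num ) $]
Step 6: shift id. Stack=[( T / id] ptr=4 lookahead=/ remaining=[/ id * num * num ) $]
Step 7: reduce F->id. Stack=[( T / F] ptr=4 lookahead=/ remaining=[/ id * num * num ) $]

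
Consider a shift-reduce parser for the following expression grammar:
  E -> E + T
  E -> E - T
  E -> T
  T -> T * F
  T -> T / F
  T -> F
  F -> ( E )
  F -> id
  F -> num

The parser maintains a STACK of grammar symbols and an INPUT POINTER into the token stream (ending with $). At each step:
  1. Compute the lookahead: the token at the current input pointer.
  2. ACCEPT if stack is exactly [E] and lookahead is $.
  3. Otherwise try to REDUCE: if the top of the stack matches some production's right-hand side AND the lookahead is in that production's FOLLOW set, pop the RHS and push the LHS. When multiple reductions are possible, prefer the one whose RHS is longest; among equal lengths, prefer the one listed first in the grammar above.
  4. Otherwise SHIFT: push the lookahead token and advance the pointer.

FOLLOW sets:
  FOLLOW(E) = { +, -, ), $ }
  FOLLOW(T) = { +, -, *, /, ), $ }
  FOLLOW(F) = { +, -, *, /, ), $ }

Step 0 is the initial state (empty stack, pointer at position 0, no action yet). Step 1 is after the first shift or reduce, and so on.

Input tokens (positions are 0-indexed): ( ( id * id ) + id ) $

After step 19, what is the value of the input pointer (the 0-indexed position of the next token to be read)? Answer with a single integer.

Answer: 8

Derivation:
Step 1: shift (. Stack=[(] ptr=1 lookahead=( remaining=[( id * id ) + id ) $]
Step 2: shift (. Stack=[( (] ptr=2 lookahead=id remaining=[id * id ) + id ) $]
Step 3: shift id. Stack=[( ( id] ptr=3 lookahead=* remaining=[* id ) + id ) $]
Step 4: reduce F->id. Stack=[( ( F] ptr=3 lookahead=* remaining=[* id ) + id ) $]
Step 5: reduce T->F. Stack=[( ( T] ptr=3 lookahead=* remaining=[* id ) + id ) $]
Step 6: shift *. Stack=[( ( T *] ptr=4 lookahead=id remaining=[id ) + id ) $]
Step 7: shift id. Stack=[( ( T * id] ptr=5 lookahead=) remaining=[) + id ) $]
Step 8: reduce F->id. Stack=[( ( T * F] ptr=5 lookahead=) remaining=[) + id ) $]
Step 9: reduce T->T * F. Stack=[( ( T] ptr=5 lookahead=) remaining=[) + id ) $]
Step 10: reduce E->T. Stack=[( ( E] ptr=5 lookahead=) remaining=[) + id ) $]
Step 11: shift ). Stack=[( ( E )] ptr=6 lookahead=+ remaining=[+ id ) $]
Step 12: reduce F->( E ). Stack=[( F] ptr=6 lookahead=+ remaining=[+ id ) $]
Step 13: reduce T->F. Stack=[( T] ptr=6 lookahead=+ remaining=[+ id ) $]
Step 14: reduce E->T. Stack=[( E] ptr=6 lookahead=+ remaining=[+ id ) $]
Step 15: shift +. Stack=[( E +] ptr=7 lookahead=id remaining=[id ) $]
Step 16: shift id. Stack=[( E + id] ptr=8 lookahead=) remaining=[) $]
Step 17: reduce F->id. Stack=[( E + F] ptr=8 lookahead=) remaining=[) $]
Step 18: reduce T->F. Stack=[( E + T] ptr=8 lookahead=) remaining=[) $]
Step 19: reduce E->E + T. Stack=[( E] ptr=8 lookahead=) remaining=[) $]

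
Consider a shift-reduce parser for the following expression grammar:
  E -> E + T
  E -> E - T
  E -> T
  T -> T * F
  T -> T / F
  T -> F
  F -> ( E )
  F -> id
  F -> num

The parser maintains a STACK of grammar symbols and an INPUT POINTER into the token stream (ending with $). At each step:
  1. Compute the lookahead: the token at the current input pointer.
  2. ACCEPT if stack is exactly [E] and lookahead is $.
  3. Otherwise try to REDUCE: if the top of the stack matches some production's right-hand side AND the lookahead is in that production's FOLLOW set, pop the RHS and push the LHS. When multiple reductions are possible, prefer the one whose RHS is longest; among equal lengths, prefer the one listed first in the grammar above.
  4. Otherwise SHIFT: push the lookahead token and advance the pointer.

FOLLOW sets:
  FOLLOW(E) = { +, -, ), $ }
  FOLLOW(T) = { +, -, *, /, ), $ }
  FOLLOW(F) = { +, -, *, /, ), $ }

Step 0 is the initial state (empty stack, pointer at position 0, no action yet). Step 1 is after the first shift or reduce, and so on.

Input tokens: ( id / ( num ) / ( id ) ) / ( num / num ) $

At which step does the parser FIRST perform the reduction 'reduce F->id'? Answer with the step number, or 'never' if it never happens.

Answer: 3

Derivation:
Step 1: shift (. Stack=[(] ptr=1 lookahead=id remaining=[id / ( num ) / ( id ) ) / ( num / num ) $]
Step 2: shift id. Stack=[( id] ptr=2 lookahead=/ remaining=[/ ( num ) / ( id ) ) / ( num / num ) $]
Step 3: reduce F->id. Stack=[( F] ptr=2 lookahead=/ remaining=[/ ( num ) / ( id ) ) / ( num / num ) $]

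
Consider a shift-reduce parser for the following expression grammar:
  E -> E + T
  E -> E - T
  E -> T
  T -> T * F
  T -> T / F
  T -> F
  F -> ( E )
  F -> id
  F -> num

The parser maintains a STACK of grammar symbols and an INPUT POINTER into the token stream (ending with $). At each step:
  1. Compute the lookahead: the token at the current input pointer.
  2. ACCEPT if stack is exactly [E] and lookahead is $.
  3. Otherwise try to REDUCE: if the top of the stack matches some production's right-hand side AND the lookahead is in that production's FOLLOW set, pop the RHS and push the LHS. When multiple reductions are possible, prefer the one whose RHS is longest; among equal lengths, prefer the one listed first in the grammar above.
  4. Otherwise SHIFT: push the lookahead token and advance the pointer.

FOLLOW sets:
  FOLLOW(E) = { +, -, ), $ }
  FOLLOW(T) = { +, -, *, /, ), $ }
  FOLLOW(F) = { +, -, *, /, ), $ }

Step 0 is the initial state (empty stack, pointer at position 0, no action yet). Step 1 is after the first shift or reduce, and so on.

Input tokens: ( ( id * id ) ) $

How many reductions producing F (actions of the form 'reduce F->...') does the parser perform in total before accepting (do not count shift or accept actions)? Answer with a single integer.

Answer: 4

Derivation:
Step 1: shift (. Stack=[(] ptr=1 lookahead=( remaining=[( id * id ) ) $]
Step 2: shift (. Stack=[( (] ptr=2 lookahead=id remaining=[id * id ) ) $]
Step 3: shift id. Stack=[( ( id] ptr=3 lookahead=* remaining=[* id ) ) $]
Step 4: reduce F->id. Stack=[( ( F] ptr=3 lookahead=* remaining=[* id ) ) $]
Step 5: reduce T->F. Stack=[( ( T] ptr=3 lookahead=* remaining=[* id ) ) $]
Step 6: shift *. Stack=[( ( T *] ptr=4 lookahead=id remaining=[id ) ) $]
Step 7: shift id. Stack=[( ( T * id] ptr=5 lookahead=) remaining=[) ) $]
Step 8: reduce F->id. Stack=[( ( T * F] ptr=5 lookahead=) remaining=[) ) $]
Step 9: reduce T->T * F. Stack=[( ( T] ptr=5 lookahead=) remaining=[) ) $]
Step 10: reduce E->T. Stack=[( ( E] ptr=5 lookahead=) remaining=[) ) $]
Step 11: shift ). Stack=[( ( E )] ptr=6 lookahead=) remaining=[) $]
Step 12: reduce F->( E ). Stack=[( F] ptr=6 lookahead=) remaining=[) $]
Step 13: reduce T->F. Stack=[( T] ptr=6 lookahead=) remaining=[) $]
Step 14: reduce E->T. Stack=[( E] ptr=6 lookahead=) remaining=[) $]
Step 15: shift ). Stack=[( E )] ptr=7 lookahead=$ remaining=[$]
Step 16: reduce F->( E ). Stack=[F] ptr=7 lookahead=$ remaining=[$]
Step 17: reduce T->F. Stack=[T] ptr=7 lookahead=$ remaining=[$]
Step 18: reduce E->T. Stack=[E] ptr=7 lookahead=$ remaining=[$]
Step 19: accept. Stack=[E] ptr=7 lookahead=$ remaining=[$]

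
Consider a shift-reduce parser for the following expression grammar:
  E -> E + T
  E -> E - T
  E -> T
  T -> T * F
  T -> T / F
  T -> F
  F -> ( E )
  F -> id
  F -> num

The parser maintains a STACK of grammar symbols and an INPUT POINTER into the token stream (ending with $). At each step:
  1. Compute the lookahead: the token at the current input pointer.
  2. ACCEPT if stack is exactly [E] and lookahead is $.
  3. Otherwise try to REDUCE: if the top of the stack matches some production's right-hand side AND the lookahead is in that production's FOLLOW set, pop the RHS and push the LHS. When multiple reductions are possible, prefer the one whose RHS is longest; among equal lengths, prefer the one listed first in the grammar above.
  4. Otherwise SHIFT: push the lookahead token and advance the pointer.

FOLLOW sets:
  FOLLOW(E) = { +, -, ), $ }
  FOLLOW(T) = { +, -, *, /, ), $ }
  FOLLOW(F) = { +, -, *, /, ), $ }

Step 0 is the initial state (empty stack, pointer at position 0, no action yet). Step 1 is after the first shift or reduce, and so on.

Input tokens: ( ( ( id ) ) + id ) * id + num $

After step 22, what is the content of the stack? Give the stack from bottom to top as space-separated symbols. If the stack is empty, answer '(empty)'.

Step 1: shift (. Stack=[(] ptr=1 lookahead=( remaining=[( ( id ) ) + id ) * id + num $]
Step 2: shift (. Stack=[( (] ptr=2 lookahead=( remaining=[( id ) ) + id ) * id + num $]
Step 3: shift (. Stack=[( ( (] ptr=3 lookahead=id remaining=[id ) ) + id ) * id + num $]
Step 4: shift id. Stack=[( ( ( id] ptr=4 lookahead=) remaining=[) ) + id ) * id + num $]
Step 5: reduce F->id. Stack=[( ( ( F] ptr=4 lookahead=) remaining=[) ) + id ) * id + num $]
Step 6: reduce T->F. Stack=[( ( ( T] ptr=4 lookahead=) remaining=[) ) + id ) * id + num $]
Step 7: reduce E->T. Stack=[( ( ( E] ptr=4 lookahead=) remaining=[) ) + id ) * id + num $]
Step 8: shift ). Stack=[( ( ( E )] ptr=5 lookahead=) remaining=[) + id ) * id + num $]
Step 9: reduce F->( E ). Stack=[( ( F] ptr=5 lookahead=) remaining=[) + id ) * id + num $]
Step 10: reduce T->F. Stack=[( ( T] ptr=5 lookahead=) remaining=[) + id ) * id + num $]
Step 11: reduce E->T. Stack=[( ( E] ptr=5 lookahead=) remaining=[) + id ) * id + num $]
Step 12: shift ). Stack=[( ( E )] ptr=6 lookahead=+ remaining=[+ id ) * id + num $]
Step 13: reduce F->( E ). Stack=[( F] ptr=6 lookahead=+ remaining=[+ id ) * id + num $]
Step 14: reduce T->F. Stack=[( T] ptr=6 lookahead=+ remaining=[+ id ) * id + num $]
Step 15: reduce E->T. Stack=[( E] ptr=6 lookahead=+ remaining=[+ id ) * id + num $]
Step 16: shift +. Stack=[( E +] ptr=7 lookahead=id remaining=[id ) * id + num $]
Step 17: shift id. Stack=[( E + id] ptr=8 lookahead=) remaining=[) * id + num $]
Step 18: reduce F->id. Stack=[( E + F] ptr=8 lookahead=) remaining=[) * id + num $]
Step 19: reduce T->F. Stack=[( E + T] ptr=8 lookahead=) remaining=[) * id + num $]
Step 20: reduce E->E + T. Stack=[( E] ptr=8 lookahead=) remaining=[) * id + num $]
Step 21: shift ). Stack=[( E )] ptr=9 lookahead=* remaining=[* id + num $]
Step 22: reduce F->( E ). Stack=[F] ptr=9 lookahead=* remaining=[* id + num $]

Answer: F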